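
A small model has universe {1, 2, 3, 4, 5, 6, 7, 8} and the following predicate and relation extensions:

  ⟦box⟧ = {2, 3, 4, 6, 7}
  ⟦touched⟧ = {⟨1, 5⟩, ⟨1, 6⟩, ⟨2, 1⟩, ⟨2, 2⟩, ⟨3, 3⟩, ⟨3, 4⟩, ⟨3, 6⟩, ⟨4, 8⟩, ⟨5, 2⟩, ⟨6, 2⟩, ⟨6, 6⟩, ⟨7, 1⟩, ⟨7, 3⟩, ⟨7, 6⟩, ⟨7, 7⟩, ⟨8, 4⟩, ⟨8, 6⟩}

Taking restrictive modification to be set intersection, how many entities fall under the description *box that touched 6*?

⟦that touched 6⟧ = {x : ⟨x, 6⟩ ∈ ⟦touched⟧} = {1, 3, 6, 7, 8}
⟦box⟧ = {2, 3, 4, 6, 7}
… ∩ ⟦that touched 6⟧ = {2, 3, 4, 6, 7} ∩ {1, 3, 6, 7, 8} = {3, 6, 7}
⟦box that touched 6⟧ = {3, 6, 7}, so the cardinality is 3.

3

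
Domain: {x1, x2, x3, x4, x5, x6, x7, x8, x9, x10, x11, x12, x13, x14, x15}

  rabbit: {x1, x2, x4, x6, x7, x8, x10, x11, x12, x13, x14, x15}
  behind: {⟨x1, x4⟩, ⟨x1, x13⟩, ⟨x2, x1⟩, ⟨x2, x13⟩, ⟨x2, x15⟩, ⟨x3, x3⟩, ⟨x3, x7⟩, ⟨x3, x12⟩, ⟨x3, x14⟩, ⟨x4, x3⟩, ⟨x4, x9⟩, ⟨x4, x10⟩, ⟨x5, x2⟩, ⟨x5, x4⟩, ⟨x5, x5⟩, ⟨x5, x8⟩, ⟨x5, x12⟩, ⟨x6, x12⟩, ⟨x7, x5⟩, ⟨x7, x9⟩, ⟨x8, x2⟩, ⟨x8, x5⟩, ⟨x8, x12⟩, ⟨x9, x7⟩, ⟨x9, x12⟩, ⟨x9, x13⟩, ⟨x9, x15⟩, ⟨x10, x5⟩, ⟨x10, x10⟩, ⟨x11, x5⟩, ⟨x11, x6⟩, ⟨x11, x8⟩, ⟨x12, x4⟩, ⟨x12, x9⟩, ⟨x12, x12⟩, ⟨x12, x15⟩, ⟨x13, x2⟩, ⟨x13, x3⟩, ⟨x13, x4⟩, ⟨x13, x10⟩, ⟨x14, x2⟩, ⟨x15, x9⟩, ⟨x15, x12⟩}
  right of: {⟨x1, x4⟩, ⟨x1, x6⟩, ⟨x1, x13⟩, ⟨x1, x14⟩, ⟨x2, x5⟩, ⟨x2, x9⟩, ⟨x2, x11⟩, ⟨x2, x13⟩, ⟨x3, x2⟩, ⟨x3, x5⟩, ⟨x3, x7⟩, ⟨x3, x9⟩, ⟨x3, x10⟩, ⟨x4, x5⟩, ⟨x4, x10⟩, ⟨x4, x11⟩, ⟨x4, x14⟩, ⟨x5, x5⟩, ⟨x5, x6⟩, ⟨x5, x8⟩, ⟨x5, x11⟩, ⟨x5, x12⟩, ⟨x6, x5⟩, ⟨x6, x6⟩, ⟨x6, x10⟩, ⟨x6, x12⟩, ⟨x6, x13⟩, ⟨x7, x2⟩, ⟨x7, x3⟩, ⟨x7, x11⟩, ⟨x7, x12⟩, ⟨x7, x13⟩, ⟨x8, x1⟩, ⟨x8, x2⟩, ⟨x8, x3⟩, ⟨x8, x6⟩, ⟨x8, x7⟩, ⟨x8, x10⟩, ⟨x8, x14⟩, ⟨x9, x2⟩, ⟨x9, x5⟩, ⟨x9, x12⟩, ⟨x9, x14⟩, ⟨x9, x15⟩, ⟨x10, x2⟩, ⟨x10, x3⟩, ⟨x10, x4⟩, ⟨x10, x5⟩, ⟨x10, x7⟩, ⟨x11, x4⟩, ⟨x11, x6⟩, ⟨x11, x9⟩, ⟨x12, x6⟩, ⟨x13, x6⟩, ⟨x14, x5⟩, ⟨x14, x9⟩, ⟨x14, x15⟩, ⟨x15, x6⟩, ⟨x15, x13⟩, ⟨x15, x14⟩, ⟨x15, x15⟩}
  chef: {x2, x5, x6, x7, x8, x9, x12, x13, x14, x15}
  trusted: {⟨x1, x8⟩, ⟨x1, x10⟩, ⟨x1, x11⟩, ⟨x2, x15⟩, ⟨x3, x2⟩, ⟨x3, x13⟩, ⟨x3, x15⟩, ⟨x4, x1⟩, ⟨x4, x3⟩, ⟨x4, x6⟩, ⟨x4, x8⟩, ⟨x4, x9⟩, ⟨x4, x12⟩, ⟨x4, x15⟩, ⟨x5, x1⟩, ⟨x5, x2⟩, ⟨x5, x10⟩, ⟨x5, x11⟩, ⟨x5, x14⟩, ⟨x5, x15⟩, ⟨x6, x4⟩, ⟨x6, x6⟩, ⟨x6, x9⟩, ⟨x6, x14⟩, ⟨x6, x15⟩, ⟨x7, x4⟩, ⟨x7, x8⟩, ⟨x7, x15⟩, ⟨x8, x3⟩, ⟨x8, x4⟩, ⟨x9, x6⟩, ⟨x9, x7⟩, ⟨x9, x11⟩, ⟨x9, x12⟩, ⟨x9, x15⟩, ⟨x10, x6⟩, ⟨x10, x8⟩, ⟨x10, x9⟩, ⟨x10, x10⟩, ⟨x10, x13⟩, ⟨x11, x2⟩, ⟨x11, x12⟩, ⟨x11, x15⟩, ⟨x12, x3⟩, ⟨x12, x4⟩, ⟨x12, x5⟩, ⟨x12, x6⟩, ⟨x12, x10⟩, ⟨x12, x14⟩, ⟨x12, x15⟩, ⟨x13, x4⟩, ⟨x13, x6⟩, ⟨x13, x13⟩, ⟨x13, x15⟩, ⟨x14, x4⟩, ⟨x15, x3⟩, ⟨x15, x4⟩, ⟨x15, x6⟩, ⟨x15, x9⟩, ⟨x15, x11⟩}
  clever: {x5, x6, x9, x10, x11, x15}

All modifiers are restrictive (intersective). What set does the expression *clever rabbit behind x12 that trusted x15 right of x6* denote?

⟦behind x12⟧ = {x : ⟨x, x12⟩ ∈ ⟦behind⟧} = {x3, x5, x6, x8, x9, x12, x15}
⟦that trusted x15⟧ = {x : ⟨x, x15⟩ ∈ ⟦trusted⟧} = {x2, x3, x4, x5, x6, x7, x9, x11, x12, x13}
⟦right of x6⟧ = {x : ⟨x, x6⟩ ∈ ⟦right of⟧} = {x1, x5, x6, x8, x11, x12, x13, x15}
⟦rabbit⟧ = {x1, x2, x4, x6, x7, x8, x10, x11, x12, x13, x14, x15}
… ∩ ⟦behind x12⟧ = {x1, x2, x4, x6, x7, x8, x10, x11, x12, x13, x14, x15} ∩ {x3, x5, x6, x8, x9, x12, x15} = {x6, x8, x12, x15}
… ∩ ⟦that trusted x15⟧ = {x6, x8, x12, x15} ∩ {x2, x3, x4, x5, x6, x7, x9, x11, x12, x13} = {x6, x12}
… ∩ ⟦right of x6⟧ = {x6, x12} ∩ {x1, x5, x6, x8, x11, x12, x13, x15} = {x6, x12}
… ∩ ⟦clever⟧ = {x6, x12} ∩ {x5, x6, x9, x10, x11, x15} = {x6}
So ⟦clever rabbit behind x12 that trusted x15 right of x6⟧ = {x6}.

{x6}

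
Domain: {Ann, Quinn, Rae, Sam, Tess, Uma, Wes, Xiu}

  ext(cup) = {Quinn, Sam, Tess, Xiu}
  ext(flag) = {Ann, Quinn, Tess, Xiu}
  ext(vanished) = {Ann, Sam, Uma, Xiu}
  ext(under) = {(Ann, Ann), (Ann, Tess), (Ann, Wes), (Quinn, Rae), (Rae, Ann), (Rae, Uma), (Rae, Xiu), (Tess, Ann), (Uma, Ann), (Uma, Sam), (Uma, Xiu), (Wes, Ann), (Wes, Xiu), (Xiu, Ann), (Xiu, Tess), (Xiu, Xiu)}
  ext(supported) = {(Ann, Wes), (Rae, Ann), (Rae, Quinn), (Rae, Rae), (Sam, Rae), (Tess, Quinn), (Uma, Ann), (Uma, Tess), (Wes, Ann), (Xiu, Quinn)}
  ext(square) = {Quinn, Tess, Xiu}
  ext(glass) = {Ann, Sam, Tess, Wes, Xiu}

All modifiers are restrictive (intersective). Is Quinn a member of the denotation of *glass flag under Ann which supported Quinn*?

no

⟦under Ann⟧ = {x : ⟨x, Ann⟩ ∈ ⟦under⟧} = {Ann, Rae, Tess, Uma, Wes, Xiu}
⟦which supported Quinn⟧ = {x : ⟨x, Quinn⟩ ∈ ⟦supported⟧} = {Rae, Tess, Xiu}
⟦flag⟧ = {Ann, Quinn, Tess, Xiu}
… ∩ ⟦under Ann⟧ = {Ann, Quinn, Tess, Xiu} ∩ {Ann, Rae, Tess, Uma, Wes, Xiu} = {Ann, Tess, Xiu}
… ∩ ⟦which supported Quinn⟧ = {Ann, Tess, Xiu} ∩ {Rae, Tess, Xiu} = {Tess, Xiu}
… ∩ ⟦glass⟧ = {Tess, Xiu} ∩ {Ann, Sam, Tess, Wes, Xiu} = {Tess, Xiu}
⟦glass flag under Ann which supported Quinn⟧ = {Tess, Xiu}; Quinn ∉ this set.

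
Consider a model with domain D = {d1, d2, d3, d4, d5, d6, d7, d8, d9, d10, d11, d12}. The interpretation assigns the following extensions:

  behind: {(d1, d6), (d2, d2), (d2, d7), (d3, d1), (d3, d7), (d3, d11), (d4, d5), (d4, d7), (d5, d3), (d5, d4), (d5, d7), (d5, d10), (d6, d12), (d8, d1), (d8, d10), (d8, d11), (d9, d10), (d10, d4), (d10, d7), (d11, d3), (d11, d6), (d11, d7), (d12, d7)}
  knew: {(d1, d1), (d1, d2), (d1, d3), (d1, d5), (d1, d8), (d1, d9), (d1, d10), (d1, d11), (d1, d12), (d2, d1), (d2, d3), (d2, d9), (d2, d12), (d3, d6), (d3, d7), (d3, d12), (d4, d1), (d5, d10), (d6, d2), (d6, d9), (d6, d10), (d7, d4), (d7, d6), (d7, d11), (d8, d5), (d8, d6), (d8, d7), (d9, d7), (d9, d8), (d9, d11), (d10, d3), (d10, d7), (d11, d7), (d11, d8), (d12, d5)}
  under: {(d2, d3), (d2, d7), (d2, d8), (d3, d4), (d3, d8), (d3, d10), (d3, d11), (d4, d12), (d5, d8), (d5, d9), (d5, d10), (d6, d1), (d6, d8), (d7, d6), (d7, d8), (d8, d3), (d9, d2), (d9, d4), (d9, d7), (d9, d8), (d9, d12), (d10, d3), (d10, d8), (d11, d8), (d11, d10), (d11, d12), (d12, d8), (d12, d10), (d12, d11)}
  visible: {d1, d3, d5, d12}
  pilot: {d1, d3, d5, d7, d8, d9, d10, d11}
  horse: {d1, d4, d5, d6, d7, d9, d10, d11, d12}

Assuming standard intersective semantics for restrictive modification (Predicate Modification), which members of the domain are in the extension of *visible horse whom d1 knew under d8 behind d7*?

⟦whom d1 knew⟧ = {x : ⟨d1, x⟩ ∈ ⟦knew⟧} = {d1, d2, d3, d5, d8, d9, d10, d11, d12}
⟦under d8⟧ = {x : ⟨x, d8⟩ ∈ ⟦under⟧} = {d2, d3, d5, d6, d7, d9, d10, d11, d12}
⟦behind d7⟧ = {x : ⟨x, d7⟩ ∈ ⟦behind⟧} = {d2, d3, d4, d5, d10, d11, d12}
⟦horse⟧ = {d1, d4, d5, d6, d7, d9, d10, d11, d12}
… ∩ ⟦whom d1 knew⟧ = {d1, d4, d5, d6, d7, d9, d10, d11, d12} ∩ {d1, d2, d3, d5, d8, d9, d10, d11, d12} = {d1, d5, d9, d10, d11, d12}
… ∩ ⟦under d8⟧ = {d1, d5, d9, d10, d11, d12} ∩ {d2, d3, d5, d6, d7, d9, d10, d11, d12} = {d5, d9, d10, d11, d12}
… ∩ ⟦behind d7⟧ = {d5, d9, d10, d11, d12} ∩ {d2, d3, d4, d5, d10, d11, d12} = {d5, d10, d11, d12}
… ∩ ⟦visible⟧ = {d5, d10, d11, d12} ∩ {d1, d3, d5, d12} = {d5, d12}
So ⟦visible horse whom d1 knew under d8 behind d7⟧ = {d5, d12}.

{d5, d12}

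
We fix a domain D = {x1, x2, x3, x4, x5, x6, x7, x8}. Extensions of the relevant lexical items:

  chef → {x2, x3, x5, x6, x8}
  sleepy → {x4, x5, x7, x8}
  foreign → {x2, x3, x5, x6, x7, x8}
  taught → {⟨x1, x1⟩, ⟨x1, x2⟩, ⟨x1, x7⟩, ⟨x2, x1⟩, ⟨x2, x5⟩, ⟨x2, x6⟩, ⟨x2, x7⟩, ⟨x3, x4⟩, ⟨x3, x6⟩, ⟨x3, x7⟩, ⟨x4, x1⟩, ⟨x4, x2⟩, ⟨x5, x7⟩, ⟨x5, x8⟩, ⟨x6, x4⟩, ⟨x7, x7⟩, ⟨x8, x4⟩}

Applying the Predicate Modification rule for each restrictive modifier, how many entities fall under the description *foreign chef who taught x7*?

⟦who taught x7⟧ = {x : ⟨x, x7⟩ ∈ ⟦taught⟧} = {x1, x2, x3, x5, x7}
⟦chef⟧ = {x2, x3, x5, x6, x8}
… ∩ ⟦who taught x7⟧ = {x2, x3, x5, x6, x8} ∩ {x1, x2, x3, x5, x7} = {x2, x3, x5}
… ∩ ⟦foreign⟧ = {x2, x3, x5} ∩ {x2, x3, x5, x6, x7, x8} = {x2, x3, x5}
⟦foreign chef who taught x7⟧ = {x2, x3, x5}, so the cardinality is 3.

3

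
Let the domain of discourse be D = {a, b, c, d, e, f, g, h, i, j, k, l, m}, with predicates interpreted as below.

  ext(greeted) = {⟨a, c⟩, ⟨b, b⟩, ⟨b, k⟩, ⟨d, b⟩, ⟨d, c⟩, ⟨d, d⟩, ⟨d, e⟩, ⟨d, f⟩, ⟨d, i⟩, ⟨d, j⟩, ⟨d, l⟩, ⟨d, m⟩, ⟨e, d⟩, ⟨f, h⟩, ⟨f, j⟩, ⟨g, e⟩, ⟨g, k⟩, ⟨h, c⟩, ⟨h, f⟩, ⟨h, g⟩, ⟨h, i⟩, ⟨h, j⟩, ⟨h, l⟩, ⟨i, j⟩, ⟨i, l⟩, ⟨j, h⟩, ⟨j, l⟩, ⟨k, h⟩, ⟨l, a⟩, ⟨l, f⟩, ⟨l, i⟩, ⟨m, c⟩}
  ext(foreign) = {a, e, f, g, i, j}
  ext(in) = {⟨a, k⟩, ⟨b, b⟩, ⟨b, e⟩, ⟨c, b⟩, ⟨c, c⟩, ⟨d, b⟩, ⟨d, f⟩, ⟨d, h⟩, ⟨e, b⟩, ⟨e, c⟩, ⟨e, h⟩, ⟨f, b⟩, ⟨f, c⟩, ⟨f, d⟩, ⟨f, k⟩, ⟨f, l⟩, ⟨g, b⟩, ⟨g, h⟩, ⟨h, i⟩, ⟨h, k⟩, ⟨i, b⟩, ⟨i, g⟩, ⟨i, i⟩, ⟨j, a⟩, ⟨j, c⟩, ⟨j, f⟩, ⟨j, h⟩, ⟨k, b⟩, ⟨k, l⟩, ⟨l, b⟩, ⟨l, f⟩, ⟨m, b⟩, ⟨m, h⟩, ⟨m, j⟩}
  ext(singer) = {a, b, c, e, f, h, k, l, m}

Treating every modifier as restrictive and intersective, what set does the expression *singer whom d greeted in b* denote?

⟦whom d greeted⟧ = {x : ⟨d, x⟩ ∈ ⟦greeted⟧} = {b, c, d, e, f, i, j, l, m}
⟦in b⟧ = {x : ⟨x, b⟩ ∈ ⟦in⟧} = {b, c, d, e, f, g, i, k, l, m}
⟦singer⟧ = {a, b, c, e, f, h, k, l, m}
… ∩ ⟦whom d greeted⟧ = {a, b, c, e, f, h, k, l, m} ∩ {b, c, d, e, f, i, j, l, m} = {b, c, e, f, l, m}
… ∩ ⟦in b⟧ = {b, c, e, f, l, m} ∩ {b, c, d, e, f, g, i, k, l, m} = {b, c, e, f, l, m}
So ⟦singer whom d greeted in b⟧ = {b, c, e, f, l, m}.

{b, c, e, f, l, m}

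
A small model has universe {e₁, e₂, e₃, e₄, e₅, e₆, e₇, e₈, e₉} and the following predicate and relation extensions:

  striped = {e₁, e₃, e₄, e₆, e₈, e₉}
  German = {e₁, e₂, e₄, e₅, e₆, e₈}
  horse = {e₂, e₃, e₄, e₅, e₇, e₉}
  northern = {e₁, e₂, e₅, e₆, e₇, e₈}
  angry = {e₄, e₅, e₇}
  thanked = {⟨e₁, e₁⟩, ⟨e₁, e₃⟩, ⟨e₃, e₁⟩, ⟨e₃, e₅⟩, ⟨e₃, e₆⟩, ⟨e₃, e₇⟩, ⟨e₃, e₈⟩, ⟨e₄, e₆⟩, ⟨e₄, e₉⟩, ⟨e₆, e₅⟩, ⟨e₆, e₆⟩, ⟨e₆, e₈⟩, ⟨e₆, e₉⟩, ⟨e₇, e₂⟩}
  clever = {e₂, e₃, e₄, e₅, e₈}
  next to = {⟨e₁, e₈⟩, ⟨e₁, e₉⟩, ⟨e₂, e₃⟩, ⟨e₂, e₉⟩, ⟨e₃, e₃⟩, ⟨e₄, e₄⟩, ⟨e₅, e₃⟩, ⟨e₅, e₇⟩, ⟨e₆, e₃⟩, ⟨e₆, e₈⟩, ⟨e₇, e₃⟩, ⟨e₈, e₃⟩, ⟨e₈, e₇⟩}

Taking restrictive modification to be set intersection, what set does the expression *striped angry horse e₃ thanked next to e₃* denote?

⟦e₃ thanked⟧ = {x : ⟨e₃, x⟩ ∈ ⟦thanked⟧} = {e₁, e₅, e₆, e₇, e₈}
⟦next to e₃⟧ = {x : ⟨x, e₃⟩ ∈ ⟦next to⟧} = {e₂, e₃, e₅, e₆, e₇, e₈}
⟦horse⟧ = {e₂, e₃, e₄, e₅, e₇, e₉}
… ∩ ⟦e₃ thanked⟧ = {e₂, e₃, e₄, e₅, e₇, e₉} ∩ {e₁, e₅, e₆, e₇, e₈} = {e₅, e₇}
… ∩ ⟦next to e₃⟧ = {e₅, e₇} ∩ {e₂, e₃, e₅, e₆, e₇, e₈} = {e₅, e₇}
… ∩ ⟦striped⟧ = {e₅, e₇} ∩ {e₁, e₃, e₄, e₆, e₈, e₉} = ∅
… ∩ ⟦angry⟧ = ∅ ∩ {e₄, e₅, e₇} = ∅
So ⟦striped angry horse e₃ thanked next to e₃⟧ = {}.

{}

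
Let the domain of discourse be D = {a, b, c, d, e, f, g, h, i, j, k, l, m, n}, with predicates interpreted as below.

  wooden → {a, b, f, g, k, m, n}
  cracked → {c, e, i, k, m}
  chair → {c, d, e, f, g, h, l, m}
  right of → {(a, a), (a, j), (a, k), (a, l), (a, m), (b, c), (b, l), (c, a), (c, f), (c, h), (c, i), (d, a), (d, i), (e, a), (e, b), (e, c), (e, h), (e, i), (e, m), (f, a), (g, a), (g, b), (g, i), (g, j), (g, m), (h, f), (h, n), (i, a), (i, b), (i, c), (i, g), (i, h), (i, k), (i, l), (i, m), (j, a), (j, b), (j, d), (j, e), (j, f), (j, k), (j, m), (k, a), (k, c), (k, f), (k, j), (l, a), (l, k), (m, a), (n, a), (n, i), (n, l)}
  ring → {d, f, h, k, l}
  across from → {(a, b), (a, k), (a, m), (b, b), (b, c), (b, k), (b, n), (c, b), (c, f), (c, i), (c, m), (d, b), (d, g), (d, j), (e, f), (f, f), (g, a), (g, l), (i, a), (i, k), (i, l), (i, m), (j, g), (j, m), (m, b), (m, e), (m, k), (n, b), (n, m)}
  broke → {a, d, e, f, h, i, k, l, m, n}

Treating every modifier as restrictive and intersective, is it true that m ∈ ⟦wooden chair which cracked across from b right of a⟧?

⟦which cracked⟧ = ⟦cracked⟧ = {c, e, i, k, m}
⟦across from b⟧ = {x : ⟨x, b⟩ ∈ ⟦across from⟧} = {a, b, c, d, m, n}
⟦right of a⟧ = {x : ⟨x, a⟩ ∈ ⟦right of⟧} = {a, c, d, e, f, g, i, j, k, l, m, n}
⟦chair⟧ = {c, d, e, f, g, h, l, m}
… ∩ ⟦which cracked⟧ = {c, d, e, f, g, h, l, m} ∩ {c, e, i, k, m} = {c, e, m}
… ∩ ⟦across from b⟧ = {c, e, m} ∩ {a, b, c, d, m, n} = {c, m}
… ∩ ⟦right of a⟧ = {c, m} ∩ {a, c, d, e, f, g, i, j, k, l, m, n} = {c, m}
… ∩ ⟦wooden⟧ = {c, m} ∩ {a, b, f, g, k, m, n} = {m}
⟦wooden chair which cracked across from b right of a⟧ = {m}; m ∈ this set.

yes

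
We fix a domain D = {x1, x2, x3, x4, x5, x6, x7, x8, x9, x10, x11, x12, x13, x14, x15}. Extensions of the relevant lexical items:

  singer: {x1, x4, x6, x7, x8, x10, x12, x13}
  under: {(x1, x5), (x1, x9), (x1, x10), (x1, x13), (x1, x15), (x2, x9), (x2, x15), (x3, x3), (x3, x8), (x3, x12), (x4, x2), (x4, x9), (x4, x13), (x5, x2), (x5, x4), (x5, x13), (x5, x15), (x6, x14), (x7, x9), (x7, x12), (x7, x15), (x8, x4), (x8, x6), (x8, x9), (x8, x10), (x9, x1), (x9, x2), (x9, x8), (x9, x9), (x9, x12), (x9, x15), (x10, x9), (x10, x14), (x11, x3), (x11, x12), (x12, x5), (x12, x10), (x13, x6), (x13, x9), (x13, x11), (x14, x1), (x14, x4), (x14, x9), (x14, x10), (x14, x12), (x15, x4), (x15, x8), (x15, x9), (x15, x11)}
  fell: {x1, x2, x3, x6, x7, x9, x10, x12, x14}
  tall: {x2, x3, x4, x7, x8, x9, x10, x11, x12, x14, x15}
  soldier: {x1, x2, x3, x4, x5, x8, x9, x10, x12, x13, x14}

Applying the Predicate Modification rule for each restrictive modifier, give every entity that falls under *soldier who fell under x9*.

{x1, x2, x9, x10, x14}

⟦who fell⟧ = ⟦fell⟧ = {x1, x2, x3, x6, x7, x9, x10, x12, x14}
⟦under x9⟧ = {x : ⟨x, x9⟩ ∈ ⟦under⟧} = {x1, x2, x4, x7, x8, x9, x10, x13, x14, x15}
⟦soldier⟧ = {x1, x2, x3, x4, x5, x8, x9, x10, x12, x13, x14}
… ∩ ⟦who fell⟧ = {x1, x2, x3, x4, x5, x8, x9, x10, x12, x13, x14} ∩ {x1, x2, x3, x6, x7, x9, x10, x12, x14} = {x1, x2, x3, x9, x10, x12, x14}
… ∩ ⟦under x9⟧ = {x1, x2, x3, x9, x10, x12, x14} ∩ {x1, x2, x4, x7, x8, x9, x10, x13, x14, x15} = {x1, x2, x9, x10, x14}
So ⟦soldier who fell under x9⟧ = {x1, x2, x9, x10, x14}.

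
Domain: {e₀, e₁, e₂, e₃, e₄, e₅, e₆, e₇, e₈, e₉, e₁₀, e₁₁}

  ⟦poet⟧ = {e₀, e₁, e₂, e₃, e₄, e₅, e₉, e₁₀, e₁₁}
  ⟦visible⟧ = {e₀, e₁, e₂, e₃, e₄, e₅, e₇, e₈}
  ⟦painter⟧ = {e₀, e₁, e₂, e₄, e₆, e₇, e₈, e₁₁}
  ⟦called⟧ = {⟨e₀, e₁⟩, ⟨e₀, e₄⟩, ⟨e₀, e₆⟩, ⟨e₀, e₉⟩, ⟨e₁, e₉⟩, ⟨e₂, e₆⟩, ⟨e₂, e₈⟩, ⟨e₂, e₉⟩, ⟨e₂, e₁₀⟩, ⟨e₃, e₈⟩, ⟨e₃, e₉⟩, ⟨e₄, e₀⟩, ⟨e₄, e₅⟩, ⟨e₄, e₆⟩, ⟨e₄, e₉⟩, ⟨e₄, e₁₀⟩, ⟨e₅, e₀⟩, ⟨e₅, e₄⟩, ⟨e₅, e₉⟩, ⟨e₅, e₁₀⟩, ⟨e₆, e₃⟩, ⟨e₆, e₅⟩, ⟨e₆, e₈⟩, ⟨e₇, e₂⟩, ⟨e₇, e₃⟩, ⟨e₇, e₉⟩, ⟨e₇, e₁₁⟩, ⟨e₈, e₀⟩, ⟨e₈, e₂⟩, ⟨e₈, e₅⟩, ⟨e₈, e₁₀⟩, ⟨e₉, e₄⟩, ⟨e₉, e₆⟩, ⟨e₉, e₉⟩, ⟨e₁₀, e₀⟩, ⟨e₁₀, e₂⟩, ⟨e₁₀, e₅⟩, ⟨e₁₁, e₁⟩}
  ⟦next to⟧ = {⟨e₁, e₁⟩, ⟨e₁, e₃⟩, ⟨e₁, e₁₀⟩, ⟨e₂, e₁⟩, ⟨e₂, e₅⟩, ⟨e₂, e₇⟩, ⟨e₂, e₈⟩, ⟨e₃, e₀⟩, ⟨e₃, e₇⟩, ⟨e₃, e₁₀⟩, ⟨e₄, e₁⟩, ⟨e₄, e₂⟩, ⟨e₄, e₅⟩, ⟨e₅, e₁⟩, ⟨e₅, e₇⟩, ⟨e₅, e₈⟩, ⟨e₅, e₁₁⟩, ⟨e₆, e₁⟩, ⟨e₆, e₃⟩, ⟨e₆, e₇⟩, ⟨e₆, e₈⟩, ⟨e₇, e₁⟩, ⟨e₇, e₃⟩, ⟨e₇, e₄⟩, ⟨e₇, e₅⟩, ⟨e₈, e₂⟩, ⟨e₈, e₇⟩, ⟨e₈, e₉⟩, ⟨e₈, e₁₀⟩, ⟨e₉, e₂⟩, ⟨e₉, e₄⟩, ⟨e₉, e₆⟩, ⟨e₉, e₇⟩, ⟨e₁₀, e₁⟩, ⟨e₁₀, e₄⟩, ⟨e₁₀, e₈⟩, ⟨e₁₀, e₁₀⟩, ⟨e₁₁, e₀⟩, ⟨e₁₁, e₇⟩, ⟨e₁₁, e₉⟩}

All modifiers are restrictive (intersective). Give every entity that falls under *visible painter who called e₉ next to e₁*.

⟦who called e₉⟧ = {x : ⟨x, e₉⟩ ∈ ⟦called⟧} = {e₀, e₁, e₂, e₃, e₄, e₅, e₇, e₉}
⟦next to e₁⟧ = {x : ⟨x, e₁⟩ ∈ ⟦next to⟧} = {e₁, e₂, e₄, e₅, e₆, e₇, e₁₀}
⟦painter⟧ = {e₀, e₁, e₂, e₄, e₆, e₇, e₈, e₁₁}
… ∩ ⟦who called e₉⟧ = {e₀, e₁, e₂, e₄, e₆, e₇, e₈, e₁₁} ∩ {e₀, e₁, e₂, e₃, e₄, e₅, e₇, e₉} = {e₀, e₁, e₂, e₄, e₇}
… ∩ ⟦next to e₁⟧ = {e₀, e₁, e₂, e₄, e₇} ∩ {e₁, e₂, e₄, e₅, e₆, e₇, e₁₀} = {e₁, e₂, e₄, e₇}
… ∩ ⟦visible⟧ = {e₁, e₂, e₄, e₇} ∩ {e₀, e₁, e₂, e₃, e₄, e₅, e₇, e₈} = {e₁, e₂, e₄, e₇}
So ⟦visible painter who called e₉ next to e₁⟧ = {e₁, e₂, e₄, e₇}.

{e₁, e₂, e₄, e₇}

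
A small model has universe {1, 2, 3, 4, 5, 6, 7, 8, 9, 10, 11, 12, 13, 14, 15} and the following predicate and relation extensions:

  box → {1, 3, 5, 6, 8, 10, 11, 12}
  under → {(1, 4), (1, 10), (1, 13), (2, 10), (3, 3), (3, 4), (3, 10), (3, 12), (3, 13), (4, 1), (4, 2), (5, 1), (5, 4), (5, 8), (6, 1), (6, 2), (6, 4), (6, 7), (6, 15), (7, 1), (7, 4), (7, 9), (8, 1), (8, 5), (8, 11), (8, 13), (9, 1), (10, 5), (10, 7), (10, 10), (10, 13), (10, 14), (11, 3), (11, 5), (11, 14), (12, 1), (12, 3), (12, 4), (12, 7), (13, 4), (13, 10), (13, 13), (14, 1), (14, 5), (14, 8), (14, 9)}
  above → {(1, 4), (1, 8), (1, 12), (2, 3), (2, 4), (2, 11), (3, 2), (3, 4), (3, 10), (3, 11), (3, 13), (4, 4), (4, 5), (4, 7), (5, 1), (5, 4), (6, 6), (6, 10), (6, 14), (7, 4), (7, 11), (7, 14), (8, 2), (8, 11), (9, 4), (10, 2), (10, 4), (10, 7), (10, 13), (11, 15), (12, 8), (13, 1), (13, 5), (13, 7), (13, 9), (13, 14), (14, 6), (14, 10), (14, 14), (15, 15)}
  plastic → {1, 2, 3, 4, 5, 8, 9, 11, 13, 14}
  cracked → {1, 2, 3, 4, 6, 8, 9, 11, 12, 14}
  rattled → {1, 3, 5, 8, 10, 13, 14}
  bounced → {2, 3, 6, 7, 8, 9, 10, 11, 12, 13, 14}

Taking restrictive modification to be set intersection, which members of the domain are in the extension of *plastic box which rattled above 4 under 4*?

⟦which rattled⟧ = ⟦rattled⟧ = {1, 3, 5, 8, 10, 13, 14}
⟦above 4⟧ = {x : ⟨x, 4⟩ ∈ ⟦above⟧} = {1, 2, 3, 4, 5, 7, 9, 10}
⟦under 4⟧ = {x : ⟨x, 4⟩ ∈ ⟦under⟧} = {1, 3, 5, 6, 7, 12, 13}
⟦box⟧ = {1, 3, 5, 6, 8, 10, 11, 12}
… ∩ ⟦which rattled⟧ = {1, 3, 5, 6, 8, 10, 11, 12} ∩ {1, 3, 5, 8, 10, 13, 14} = {1, 3, 5, 8, 10}
… ∩ ⟦above 4⟧ = {1, 3, 5, 8, 10} ∩ {1, 2, 3, 4, 5, 7, 9, 10} = {1, 3, 5, 10}
… ∩ ⟦under 4⟧ = {1, 3, 5, 10} ∩ {1, 3, 5, 6, 7, 12, 13} = {1, 3, 5}
… ∩ ⟦plastic⟧ = {1, 3, 5} ∩ {1, 2, 3, 4, 5, 8, 9, 11, 13, 14} = {1, 3, 5}
So ⟦plastic box which rattled above 4 under 4⟧ = {1, 3, 5}.

{1, 3, 5}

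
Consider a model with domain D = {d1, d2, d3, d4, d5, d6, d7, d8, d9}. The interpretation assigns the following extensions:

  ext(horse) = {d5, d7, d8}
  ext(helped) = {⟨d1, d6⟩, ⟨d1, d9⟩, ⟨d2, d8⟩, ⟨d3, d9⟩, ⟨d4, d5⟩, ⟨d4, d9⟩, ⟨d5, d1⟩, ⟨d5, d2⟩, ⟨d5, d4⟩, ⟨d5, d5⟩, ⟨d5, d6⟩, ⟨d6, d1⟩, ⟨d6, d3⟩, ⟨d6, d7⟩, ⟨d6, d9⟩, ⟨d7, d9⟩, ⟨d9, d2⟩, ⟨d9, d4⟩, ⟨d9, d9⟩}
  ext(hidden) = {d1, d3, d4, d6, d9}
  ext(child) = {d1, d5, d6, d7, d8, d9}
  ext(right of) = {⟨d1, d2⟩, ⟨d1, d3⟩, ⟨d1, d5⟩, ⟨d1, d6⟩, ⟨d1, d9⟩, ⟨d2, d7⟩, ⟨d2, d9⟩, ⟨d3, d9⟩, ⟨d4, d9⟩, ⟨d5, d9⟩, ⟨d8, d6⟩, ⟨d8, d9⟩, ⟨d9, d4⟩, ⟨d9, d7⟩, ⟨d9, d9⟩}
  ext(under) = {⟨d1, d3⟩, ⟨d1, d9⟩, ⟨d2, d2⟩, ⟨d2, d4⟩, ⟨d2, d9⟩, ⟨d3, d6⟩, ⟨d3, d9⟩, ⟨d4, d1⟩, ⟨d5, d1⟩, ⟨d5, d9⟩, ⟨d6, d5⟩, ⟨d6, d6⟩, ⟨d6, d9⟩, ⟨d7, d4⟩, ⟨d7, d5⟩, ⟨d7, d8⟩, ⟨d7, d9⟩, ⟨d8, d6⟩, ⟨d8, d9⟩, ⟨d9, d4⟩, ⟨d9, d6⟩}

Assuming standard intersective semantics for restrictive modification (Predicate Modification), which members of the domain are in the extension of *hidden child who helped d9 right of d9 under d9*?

{d1}

⟦who helped d9⟧ = {x : ⟨x, d9⟩ ∈ ⟦helped⟧} = {d1, d3, d4, d6, d7, d9}
⟦right of d9⟧ = {x : ⟨x, d9⟩ ∈ ⟦right of⟧} = {d1, d2, d3, d4, d5, d8, d9}
⟦under d9⟧ = {x : ⟨x, d9⟩ ∈ ⟦under⟧} = {d1, d2, d3, d5, d6, d7, d8}
⟦child⟧ = {d1, d5, d6, d7, d8, d9}
… ∩ ⟦who helped d9⟧ = {d1, d5, d6, d7, d8, d9} ∩ {d1, d3, d4, d6, d7, d9} = {d1, d6, d7, d9}
… ∩ ⟦right of d9⟧ = {d1, d6, d7, d9} ∩ {d1, d2, d3, d4, d5, d8, d9} = {d1, d9}
… ∩ ⟦under d9⟧ = {d1, d9} ∩ {d1, d2, d3, d5, d6, d7, d8} = {d1}
… ∩ ⟦hidden⟧ = {d1} ∩ {d1, d3, d4, d6, d9} = {d1}
So ⟦hidden child who helped d9 right of d9 under d9⟧ = {d1}.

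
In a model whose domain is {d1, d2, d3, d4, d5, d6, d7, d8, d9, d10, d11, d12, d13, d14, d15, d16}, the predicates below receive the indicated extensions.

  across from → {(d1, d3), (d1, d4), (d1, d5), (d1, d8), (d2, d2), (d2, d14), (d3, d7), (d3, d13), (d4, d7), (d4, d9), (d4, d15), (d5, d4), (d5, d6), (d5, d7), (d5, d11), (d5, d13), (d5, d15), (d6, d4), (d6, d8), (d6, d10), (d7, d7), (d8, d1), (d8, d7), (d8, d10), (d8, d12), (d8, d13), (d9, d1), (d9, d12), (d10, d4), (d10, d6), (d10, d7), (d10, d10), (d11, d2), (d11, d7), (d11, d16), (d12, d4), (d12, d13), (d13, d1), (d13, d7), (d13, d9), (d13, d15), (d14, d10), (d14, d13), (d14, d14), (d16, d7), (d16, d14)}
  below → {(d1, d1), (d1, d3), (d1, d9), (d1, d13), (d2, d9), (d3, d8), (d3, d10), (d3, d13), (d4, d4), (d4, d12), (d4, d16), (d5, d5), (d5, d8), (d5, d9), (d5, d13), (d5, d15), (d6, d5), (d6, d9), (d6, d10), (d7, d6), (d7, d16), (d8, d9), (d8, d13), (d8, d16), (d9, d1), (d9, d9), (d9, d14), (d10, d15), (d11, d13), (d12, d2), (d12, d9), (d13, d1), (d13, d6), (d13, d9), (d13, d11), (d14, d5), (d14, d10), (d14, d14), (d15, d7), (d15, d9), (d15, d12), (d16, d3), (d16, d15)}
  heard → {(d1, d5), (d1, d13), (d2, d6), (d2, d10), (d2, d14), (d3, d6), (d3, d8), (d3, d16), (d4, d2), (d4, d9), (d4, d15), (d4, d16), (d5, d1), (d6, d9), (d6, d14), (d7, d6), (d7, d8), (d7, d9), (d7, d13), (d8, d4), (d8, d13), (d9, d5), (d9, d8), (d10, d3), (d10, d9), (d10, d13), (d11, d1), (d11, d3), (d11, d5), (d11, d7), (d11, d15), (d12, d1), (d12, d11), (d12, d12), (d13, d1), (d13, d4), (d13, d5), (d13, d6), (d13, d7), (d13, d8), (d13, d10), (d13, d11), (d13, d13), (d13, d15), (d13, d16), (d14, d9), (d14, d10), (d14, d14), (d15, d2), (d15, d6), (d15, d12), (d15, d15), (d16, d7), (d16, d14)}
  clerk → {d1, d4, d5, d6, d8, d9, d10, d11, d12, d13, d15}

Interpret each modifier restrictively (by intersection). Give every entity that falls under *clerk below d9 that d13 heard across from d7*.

⟦below d9⟧ = {x : ⟨x, d9⟩ ∈ ⟦below⟧} = {d1, d2, d5, d6, d8, d9, d12, d13, d15}
⟦that d13 heard⟧ = {x : ⟨d13, x⟩ ∈ ⟦heard⟧} = {d1, d4, d5, d6, d7, d8, d10, d11, d13, d15, d16}
⟦across from d7⟧ = {x : ⟨x, d7⟩ ∈ ⟦across from⟧} = {d3, d4, d5, d7, d8, d10, d11, d13, d16}
⟦clerk⟧ = {d1, d4, d5, d6, d8, d9, d10, d11, d12, d13, d15}
… ∩ ⟦below d9⟧ = {d1, d4, d5, d6, d8, d9, d10, d11, d12, d13, d15} ∩ {d1, d2, d5, d6, d8, d9, d12, d13, d15} = {d1, d5, d6, d8, d9, d12, d13, d15}
… ∩ ⟦that d13 heard⟧ = {d1, d5, d6, d8, d9, d12, d13, d15} ∩ {d1, d4, d5, d6, d7, d8, d10, d11, d13, d15, d16} = {d1, d5, d6, d8, d13, d15}
… ∩ ⟦across from d7⟧ = {d1, d5, d6, d8, d13, d15} ∩ {d3, d4, d5, d7, d8, d10, d11, d13, d16} = {d5, d8, d13}
So ⟦clerk below d9 that d13 heard across from d7⟧ = {d5, d8, d13}.

{d5, d8, d13}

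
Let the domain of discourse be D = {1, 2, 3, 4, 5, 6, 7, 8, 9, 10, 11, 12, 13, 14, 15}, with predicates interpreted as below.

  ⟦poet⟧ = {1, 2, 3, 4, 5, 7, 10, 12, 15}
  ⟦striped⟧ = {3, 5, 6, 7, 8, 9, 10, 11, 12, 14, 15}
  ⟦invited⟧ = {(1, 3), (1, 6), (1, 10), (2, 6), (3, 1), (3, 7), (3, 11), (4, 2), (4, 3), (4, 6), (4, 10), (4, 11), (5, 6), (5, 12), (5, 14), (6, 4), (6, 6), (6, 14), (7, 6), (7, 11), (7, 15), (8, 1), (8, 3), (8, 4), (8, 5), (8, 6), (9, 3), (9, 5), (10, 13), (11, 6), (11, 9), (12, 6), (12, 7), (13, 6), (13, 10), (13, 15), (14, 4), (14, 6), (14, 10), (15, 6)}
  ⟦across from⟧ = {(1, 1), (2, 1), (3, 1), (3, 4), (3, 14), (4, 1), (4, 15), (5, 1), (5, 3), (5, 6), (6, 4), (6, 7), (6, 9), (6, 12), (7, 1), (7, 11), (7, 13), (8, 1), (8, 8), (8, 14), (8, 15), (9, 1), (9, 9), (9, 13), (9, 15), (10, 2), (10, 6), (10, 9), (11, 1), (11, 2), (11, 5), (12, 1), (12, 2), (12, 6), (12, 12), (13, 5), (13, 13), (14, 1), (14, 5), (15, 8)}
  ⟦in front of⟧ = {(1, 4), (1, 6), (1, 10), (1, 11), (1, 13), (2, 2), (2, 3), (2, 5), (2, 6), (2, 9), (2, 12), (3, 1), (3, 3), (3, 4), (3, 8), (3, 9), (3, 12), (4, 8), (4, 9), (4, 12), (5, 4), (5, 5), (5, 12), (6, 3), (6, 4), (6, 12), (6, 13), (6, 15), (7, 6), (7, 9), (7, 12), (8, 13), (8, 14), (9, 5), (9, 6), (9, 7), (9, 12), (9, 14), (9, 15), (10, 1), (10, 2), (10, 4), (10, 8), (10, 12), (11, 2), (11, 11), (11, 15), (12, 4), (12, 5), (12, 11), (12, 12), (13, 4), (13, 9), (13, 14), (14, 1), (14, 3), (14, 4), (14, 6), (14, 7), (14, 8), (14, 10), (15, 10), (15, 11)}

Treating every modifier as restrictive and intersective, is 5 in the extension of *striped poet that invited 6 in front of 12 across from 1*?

yes

⟦that invited 6⟧ = {x : ⟨x, 6⟩ ∈ ⟦invited⟧} = {1, 2, 4, 5, 6, 7, 8, 11, 12, 13, 14, 15}
⟦in front of 12⟧ = {x : ⟨x, 12⟩ ∈ ⟦in front of⟧} = {2, 3, 4, 5, 6, 7, 9, 10, 12}
⟦across from 1⟧ = {x : ⟨x, 1⟩ ∈ ⟦across from⟧} = {1, 2, 3, 4, 5, 7, 8, 9, 11, 12, 14}
⟦poet⟧ = {1, 2, 3, 4, 5, 7, 10, 12, 15}
… ∩ ⟦that invited 6⟧ = {1, 2, 3, 4, 5, 7, 10, 12, 15} ∩ {1, 2, 4, 5, 6, 7, 8, 11, 12, 13, 14, 15} = {1, 2, 4, 5, 7, 12, 15}
… ∩ ⟦in front of 12⟧ = {1, 2, 4, 5, 7, 12, 15} ∩ {2, 3, 4, 5, 6, 7, 9, 10, 12} = {2, 4, 5, 7, 12}
… ∩ ⟦across from 1⟧ = {2, 4, 5, 7, 12} ∩ {1, 2, 3, 4, 5, 7, 8, 9, 11, 12, 14} = {2, 4, 5, 7, 12}
… ∩ ⟦striped⟧ = {2, 4, 5, 7, 12} ∩ {3, 5, 6, 7, 8, 9, 10, 11, 12, 14, 15} = {5, 7, 12}
⟦striped poet that invited 6 in front of 12 across from 1⟧ = {5, 7, 12}; 5 ∈ this set.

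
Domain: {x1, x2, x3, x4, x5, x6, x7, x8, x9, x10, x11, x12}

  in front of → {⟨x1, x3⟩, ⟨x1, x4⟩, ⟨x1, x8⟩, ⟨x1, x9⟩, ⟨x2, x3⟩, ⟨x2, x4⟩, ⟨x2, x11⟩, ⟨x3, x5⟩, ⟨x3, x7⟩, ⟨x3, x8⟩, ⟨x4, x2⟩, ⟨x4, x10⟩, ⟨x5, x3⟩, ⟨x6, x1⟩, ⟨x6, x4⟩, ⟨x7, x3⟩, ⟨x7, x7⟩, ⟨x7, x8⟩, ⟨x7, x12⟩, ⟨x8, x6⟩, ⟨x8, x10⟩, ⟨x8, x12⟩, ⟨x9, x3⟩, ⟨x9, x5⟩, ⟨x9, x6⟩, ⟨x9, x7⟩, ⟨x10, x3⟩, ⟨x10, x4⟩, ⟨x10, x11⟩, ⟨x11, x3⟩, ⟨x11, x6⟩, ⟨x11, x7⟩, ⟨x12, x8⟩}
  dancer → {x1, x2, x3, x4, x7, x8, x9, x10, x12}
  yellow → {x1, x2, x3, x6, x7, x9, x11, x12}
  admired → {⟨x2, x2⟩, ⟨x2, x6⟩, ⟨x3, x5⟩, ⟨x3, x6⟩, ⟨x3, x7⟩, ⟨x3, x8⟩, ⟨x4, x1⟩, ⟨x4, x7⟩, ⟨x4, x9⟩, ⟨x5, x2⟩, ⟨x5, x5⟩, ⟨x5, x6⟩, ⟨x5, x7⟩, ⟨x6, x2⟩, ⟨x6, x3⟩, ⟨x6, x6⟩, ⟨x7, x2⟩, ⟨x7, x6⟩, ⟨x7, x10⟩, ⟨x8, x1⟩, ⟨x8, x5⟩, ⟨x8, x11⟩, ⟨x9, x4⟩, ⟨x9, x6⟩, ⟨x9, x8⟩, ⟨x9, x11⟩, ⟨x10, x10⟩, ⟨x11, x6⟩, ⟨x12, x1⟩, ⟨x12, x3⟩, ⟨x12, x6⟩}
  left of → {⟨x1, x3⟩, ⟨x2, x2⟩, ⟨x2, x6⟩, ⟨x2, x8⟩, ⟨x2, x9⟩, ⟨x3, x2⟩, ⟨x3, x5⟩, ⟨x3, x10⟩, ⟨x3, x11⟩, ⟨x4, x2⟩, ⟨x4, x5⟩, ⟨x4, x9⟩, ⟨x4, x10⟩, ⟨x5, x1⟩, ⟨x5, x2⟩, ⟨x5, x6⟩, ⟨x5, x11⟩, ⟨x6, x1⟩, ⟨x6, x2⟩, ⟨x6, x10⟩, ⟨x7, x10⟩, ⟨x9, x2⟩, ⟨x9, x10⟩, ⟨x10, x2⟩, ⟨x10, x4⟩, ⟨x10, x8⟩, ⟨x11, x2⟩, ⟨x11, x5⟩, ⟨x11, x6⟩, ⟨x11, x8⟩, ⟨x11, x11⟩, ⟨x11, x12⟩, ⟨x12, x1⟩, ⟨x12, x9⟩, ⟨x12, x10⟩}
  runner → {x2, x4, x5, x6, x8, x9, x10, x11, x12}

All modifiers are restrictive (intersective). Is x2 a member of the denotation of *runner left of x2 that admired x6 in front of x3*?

⟦left of x2⟧ = {x : ⟨x, x2⟩ ∈ ⟦left of⟧} = {x2, x3, x4, x5, x6, x9, x10, x11}
⟦that admired x6⟧ = {x : ⟨x, x6⟩ ∈ ⟦admired⟧} = {x2, x3, x5, x6, x7, x9, x11, x12}
⟦in front of x3⟧ = {x : ⟨x, x3⟩ ∈ ⟦in front of⟧} = {x1, x2, x5, x7, x9, x10, x11}
⟦runner⟧ = {x2, x4, x5, x6, x8, x9, x10, x11, x12}
… ∩ ⟦left of x2⟧ = {x2, x4, x5, x6, x8, x9, x10, x11, x12} ∩ {x2, x3, x4, x5, x6, x9, x10, x11} = {x2, x4, x5, x6, x9, x10, x11}
… ∩ ⟦that admired x6⟧ = {x2, x4, x5, x6, x9, x10, x11} ∩ {x2, x3, x5, x6, x7, x9, x11, x12} = {x2, x5, x6, x9, x11}
… ∩ ⟦in front of x3⟧ = {x2, x5, x6, x9, x11} ∩ {x1, x2, x5, x7, x9, x10, x11} = {x2, x5, x9, x11}
⟦runner left of x2 that admired x6 in front of x3⟧ = {x2, x5, x9, x11}; x2 ∈ this set.

yes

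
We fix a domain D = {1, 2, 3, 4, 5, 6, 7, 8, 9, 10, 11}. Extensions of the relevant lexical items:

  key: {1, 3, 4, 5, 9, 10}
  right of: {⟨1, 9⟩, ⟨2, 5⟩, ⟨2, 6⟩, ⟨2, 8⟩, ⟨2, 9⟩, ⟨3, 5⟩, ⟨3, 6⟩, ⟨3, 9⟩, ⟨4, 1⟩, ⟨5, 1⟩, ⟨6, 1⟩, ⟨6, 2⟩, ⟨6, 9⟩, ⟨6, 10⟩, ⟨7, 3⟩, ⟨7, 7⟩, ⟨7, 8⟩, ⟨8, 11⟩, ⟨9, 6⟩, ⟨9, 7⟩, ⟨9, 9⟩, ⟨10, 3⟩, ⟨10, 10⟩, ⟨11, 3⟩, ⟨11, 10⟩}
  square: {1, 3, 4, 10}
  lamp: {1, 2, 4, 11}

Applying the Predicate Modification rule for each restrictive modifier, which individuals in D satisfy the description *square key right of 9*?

⟦right of 9⟧ = {x : ⟨x, 9⟩ ∈ ⟦right of⟧} = {1, 2, 3, 6, 9}
⟦key⟧ = {1, 3, 4, 5, 9, 10}
… ∩ ⟦right of 9⟧ = {1, 3, 4, 5, 9, 10} ∩ {1, 2, 3, 6, 9} = {1, 3, 9}
… ∩ ⟦square⟧ = {1, 3, 9} ∩ {1, 3, 4, 10} = {1, 3}
So ⟦square key right of 9⟧ = {1, 3}.

{1, 3}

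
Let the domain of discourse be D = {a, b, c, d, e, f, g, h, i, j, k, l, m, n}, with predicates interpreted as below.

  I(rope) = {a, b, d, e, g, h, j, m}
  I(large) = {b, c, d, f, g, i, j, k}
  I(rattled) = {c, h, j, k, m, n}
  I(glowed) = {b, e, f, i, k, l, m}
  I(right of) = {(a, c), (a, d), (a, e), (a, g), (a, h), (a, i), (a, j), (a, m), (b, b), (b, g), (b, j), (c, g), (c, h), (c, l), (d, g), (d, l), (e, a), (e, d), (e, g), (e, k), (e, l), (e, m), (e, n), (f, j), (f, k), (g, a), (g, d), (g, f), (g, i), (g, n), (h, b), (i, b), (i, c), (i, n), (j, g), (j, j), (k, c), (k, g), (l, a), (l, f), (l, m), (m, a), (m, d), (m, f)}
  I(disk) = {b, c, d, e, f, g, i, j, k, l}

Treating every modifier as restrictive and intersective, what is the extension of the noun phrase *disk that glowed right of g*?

{b, e, k}

⟦that glowed⟧ = ⟦glowed⟧ = {b, e, f, i, k, l, m}
⟦right of g⟧ = {x : ⟨x, g⟩ ∈ ⟦right of⟧} = {a, b, c, d, e, j, k}
⟦disk⟧ = {b, c, d, e, f, g, i, j, k, l}
… ∩ ⟦that glowed⟧ = {b, c, d, e, f, g, i, j, k, l} ∩ {b, e, f, i, k, l, m} = {b, e, f, i, k, l}
… ∩ ⟦right of g⟧ = {b, e, f, i, k, l} ∩ {a, b, c, d, e, j, k} = {b, e, k}
So ⟦disk that glowed right of g⟧ = {b, e, k}.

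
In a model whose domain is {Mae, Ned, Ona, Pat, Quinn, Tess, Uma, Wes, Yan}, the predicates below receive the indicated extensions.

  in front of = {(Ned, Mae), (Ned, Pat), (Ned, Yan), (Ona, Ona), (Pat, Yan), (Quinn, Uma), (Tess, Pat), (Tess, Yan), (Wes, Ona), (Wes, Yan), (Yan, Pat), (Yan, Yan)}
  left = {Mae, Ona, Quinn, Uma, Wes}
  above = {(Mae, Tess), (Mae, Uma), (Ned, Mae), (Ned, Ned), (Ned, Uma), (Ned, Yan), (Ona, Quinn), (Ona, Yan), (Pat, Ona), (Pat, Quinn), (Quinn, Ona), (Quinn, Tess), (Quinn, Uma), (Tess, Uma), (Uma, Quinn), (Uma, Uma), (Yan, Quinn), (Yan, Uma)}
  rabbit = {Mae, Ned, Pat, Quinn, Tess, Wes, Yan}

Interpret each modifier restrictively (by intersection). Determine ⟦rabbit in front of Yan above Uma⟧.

{Ned, Tess, Yan}

⟦in front of Yan⟧ = {x : ⟨x, Yan⟩ ∈ ⟦in front of⟧} = {Ned, Pat, Tess, Wes, Yan}
⟦above Uma⟧ = {x : ⟨x, Uma⟩ ∈ ⟦above⟧} = {Mae, Ned, Quinn, Tess, Uma, Yan}
⟦rabbit⟧ = {Mae, Ned, Pat, Quinn, Tess, Wes, Yan}
… ∩ ⟦in front of Yan⟧ = {Mae, Ned, Pat, Quinn, Tess, Wes, Yan} ∩ {Ned, Pat, Tess, Wes, Yan} = {Ned, Pat, Tess, Wes, Yan}
… ∩ ⟦above Uma⟧ = {Ned, Pat, Tess, Wes, Yan} ∩ {Mae, Ned, Quinn, Tess, Uma, Yan} = {Ned, Tess, Yan}
So ⟦rabbit in front of Yan above Uma⟧ = {Ned, Tess, Yan}.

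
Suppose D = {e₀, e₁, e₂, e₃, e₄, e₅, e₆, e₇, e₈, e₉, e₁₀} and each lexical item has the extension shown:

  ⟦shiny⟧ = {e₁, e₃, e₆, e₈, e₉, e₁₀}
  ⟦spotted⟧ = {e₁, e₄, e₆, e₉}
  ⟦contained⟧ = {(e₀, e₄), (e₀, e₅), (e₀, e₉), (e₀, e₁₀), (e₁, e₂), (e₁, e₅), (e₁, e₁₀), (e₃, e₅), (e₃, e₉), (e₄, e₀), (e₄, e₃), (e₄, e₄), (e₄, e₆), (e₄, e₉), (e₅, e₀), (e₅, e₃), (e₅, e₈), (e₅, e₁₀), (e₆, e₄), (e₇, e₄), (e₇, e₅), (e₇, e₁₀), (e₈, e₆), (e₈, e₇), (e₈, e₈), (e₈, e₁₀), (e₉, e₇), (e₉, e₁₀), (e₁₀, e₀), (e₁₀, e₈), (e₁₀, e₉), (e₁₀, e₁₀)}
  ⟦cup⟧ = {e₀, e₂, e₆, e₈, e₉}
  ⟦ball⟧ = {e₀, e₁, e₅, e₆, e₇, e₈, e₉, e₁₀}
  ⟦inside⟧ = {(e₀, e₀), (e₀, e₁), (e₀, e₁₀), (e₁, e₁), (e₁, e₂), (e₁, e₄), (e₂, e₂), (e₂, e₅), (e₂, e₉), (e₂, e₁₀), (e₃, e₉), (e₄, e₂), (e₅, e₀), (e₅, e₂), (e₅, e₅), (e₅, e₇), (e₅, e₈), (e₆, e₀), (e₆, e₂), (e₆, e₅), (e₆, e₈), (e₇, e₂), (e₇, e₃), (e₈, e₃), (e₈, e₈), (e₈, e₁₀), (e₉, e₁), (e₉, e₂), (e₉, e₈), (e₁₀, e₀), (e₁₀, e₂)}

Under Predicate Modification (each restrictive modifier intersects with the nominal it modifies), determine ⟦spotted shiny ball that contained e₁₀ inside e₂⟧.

⟦that contained e₁₀⟧ = {x : ⟨x, e₁₀⟩ ∈ ⟦contained⟧} = {e₀, e₁, e₅, e₇, e₈, e₉, e₁₀}
⟦inside e₂⟧ = {x : ⟨x, e₂⟩ ∈ ⟦inside⟧} = {e₁, e₂, e₄, e₅, e₆, e₇, e₉, e₁₀}
⟦ball⟧ = {e₀, e₁, e₅, e₆, e₇, e₈, e₉, e₁₀}
… ∩ ⟦that contained e₁₀⟧ = {e₀, e₁, e₅, e₆, e₇, e₈, e₉, e₁₀} ∩ {e₀, e₁, e₅, e₇, e₈, e₉, e₁₀} = {e₀, e₁, e₅, e₇, e₈, e₉, e₁₀}
… ∩ ⟦inside e₂⟧ = {e₀, e₁, e₅, e₇, e₈, e₉, e₁₀} ∩ {e₁, e₂, e₄, e₅, e₆, e₇, e₉, e₁₀} = {e₁, e₅, e₇, e₉, e₁₀}
… ∩ ⟦spotted⟧ = {e₁, e₅, e₇, e₉, e₁₀} ∩ {e₁, e₄, e₆, e₉} = {e₁, e₉}
… ∩ ⟦shiny⟧ = {e₁, e₉} ∩ {e₁, e₃, e₆, e₈, e₉, e₁₀} = {e₁, e₉}
So ⟦spotted shiny ball that contained e₁₀ inside e₂⟧ = {e₁, e₉}.

{e₁, e₉}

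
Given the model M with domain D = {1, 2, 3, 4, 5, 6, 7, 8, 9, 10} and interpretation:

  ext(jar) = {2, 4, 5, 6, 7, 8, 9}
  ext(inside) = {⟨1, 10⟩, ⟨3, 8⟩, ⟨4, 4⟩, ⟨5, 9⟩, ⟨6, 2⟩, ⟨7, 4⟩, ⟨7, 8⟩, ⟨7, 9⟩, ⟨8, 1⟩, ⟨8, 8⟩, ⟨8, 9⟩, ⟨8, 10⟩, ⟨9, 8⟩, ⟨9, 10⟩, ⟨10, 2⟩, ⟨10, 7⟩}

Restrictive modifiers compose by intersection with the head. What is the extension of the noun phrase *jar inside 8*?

{7, 8, 9}

⟦inside 8⟧ = {x : ⟨x, 8⟩ ∈ ⟦inside⟧} = {3, 7, 8, 9}
⟦jar⟧ = {2, 4, 5, 6, 7, 8, 9}
… ∩ ⟦inside 8⟧ = {2, 4, 5, 6, 7, 8, 9} ∩ {3, 7, 8, 9} = {7, 8, 9}
So ⟦jar inside 8⟧ = {7, 8, 9}.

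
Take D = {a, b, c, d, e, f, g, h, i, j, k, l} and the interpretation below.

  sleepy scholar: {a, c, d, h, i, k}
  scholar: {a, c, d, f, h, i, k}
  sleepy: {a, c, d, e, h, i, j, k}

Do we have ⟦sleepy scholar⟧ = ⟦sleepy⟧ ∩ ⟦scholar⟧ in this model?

⟦sleepy⟧ ∩ ⟦scholar⟧ = {a, c, d, e, h, i, j, k} ∩ {a, c, d, f, h, i, k} = {a, c, d, h, i, k}
Observed ⟦sleepy scholar⟧ = {a, c, d, h, i, k}.
These coincide, so the modifier is intersective here.

yes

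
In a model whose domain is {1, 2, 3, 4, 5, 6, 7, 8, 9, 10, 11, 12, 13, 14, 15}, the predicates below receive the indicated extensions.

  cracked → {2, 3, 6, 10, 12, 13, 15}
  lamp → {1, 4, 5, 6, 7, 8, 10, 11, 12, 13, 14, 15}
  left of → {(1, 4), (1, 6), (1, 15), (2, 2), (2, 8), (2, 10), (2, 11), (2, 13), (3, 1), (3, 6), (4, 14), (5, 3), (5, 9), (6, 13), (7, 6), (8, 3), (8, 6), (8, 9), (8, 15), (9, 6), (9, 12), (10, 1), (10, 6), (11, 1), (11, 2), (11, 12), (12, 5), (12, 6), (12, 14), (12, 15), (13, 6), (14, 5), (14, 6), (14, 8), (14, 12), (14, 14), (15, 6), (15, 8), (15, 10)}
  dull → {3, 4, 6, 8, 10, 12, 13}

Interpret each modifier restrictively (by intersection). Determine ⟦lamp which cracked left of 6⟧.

⟦which cracked⟧ = ⟦cracked⟧ = {2, 3, 6, 10, 12, 13, 15}
⟦left of 6⟧ = {x : ⟨x, 6⟩ ∈ ⟦left of⟧} = {1, 3, 7, 8, 9, 10, 12, 13, 14, 15}
⟦lamp⟧ = {1, 4, 5, 6, 7, 8, 10, 11, 12, 13, 14, 15}
… ∩ ⟦which cracked⟧ = {1, 4, 5, 6, 7, 8, 10, 11, 12, 13, 14, 15} ∩ {2, 3, 6, 10, 12, 13, 15} = {6, 10, 12, 13, 15}
… ∩ ⟦left of 6⟧ = {6, 10, 12, 13, 15} ∩ {1, 3, 7, 8, 9, 10, 12, 13, 14, 15} = {10, 12, 13, 15}
So ⟦lamp which cracked left of 6⟧ = {10, 12, 13, 15}.

{10, 12, 13, 15}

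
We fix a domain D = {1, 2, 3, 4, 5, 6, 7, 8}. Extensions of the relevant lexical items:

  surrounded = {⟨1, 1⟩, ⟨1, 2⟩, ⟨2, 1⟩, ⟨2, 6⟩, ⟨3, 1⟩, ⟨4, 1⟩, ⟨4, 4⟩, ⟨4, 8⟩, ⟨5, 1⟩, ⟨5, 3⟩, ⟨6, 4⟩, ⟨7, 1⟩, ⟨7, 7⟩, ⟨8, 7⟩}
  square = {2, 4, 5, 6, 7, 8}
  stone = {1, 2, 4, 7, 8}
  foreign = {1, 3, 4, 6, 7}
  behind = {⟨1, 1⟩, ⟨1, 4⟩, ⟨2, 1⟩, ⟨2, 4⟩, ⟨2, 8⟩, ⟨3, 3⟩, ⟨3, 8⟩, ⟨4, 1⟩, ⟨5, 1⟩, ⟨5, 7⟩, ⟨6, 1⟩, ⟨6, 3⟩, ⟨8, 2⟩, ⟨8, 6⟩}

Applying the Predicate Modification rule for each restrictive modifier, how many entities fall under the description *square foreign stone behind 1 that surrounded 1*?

1

⟦behind 1⟧ = {x : ⟨x, 1⟩ ∈ ⟦behind⟧} = {1, 2, 4, 5, 6}
⟦that surrounded 1⟧ = {x : ⟨x, 1⟩ ∈ ⟦surrounded⟧} = {1, 2, 3, 4, 5, 7}
⟦stone⟧ = {1, 2, 4, 7, 8}
… ∩ ⟦behind 1⟧ = {1, 2, 4, 7, 8} ∩ {1, 2, 4, 5, 6} = {1, 2, 4}
… ∩ ⟦that surrounded 1⟧ = {1, 2, 4} ∩ {1, 2, 3, 4, 5, 7} = {1, 2, 4}
… ∩ ⟦square⟧ = {1, 2, 4} ∩ {2, 4, 5, 6, 7, 8} = {2, 4}
… ∩ ⟦foreign⟧ = {2, 4} ∩ {1, 3, 4, 6, 7} = {4}
⟦square foreign stone behind 1 that surrounded 1⟧ = {4}, so the cardinality is 1.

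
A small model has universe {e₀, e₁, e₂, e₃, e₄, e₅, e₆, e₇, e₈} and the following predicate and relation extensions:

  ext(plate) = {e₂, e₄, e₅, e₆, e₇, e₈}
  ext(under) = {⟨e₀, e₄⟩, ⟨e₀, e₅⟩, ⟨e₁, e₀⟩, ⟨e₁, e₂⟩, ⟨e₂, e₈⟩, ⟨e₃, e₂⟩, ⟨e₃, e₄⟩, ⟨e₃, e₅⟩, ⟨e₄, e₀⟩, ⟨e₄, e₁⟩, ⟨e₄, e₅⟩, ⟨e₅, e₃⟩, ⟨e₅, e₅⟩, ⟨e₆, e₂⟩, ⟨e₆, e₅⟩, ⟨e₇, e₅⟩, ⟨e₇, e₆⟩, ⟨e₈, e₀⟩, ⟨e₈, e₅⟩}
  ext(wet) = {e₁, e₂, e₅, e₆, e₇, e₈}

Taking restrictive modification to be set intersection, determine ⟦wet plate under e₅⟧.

⟦under e₅⟧ = {x : ⟨x, e₅⟩ ∈ ⟦under⟧} = {e₀, e₃, e₄, e₅, e₆, e₇, e₈}
⟦plate⟧ = {e₂, e₄, e₅, e₆, e₇, e₈}
… ∩ ⟦under e₅⟧ = {e₂, e₄, e₅, e₆, e₇, e₈} ∩ {e₀, e₃, e₄, e₅, e₆, e₇, e₈} = {e₄, e₅, e₆, e₇, e₈}
… ∩ ⟦wet⟧ = {e₄, e₅, e₆, e₇, e₈} ∩ {e₁, e₂, e₅, e₆, e₇, e₈} = {e₅, e₆, e₇, e₈}
So ⟦wet plate under e₅⟧ = {e₅, e₆, e₇, e₈}.

{e₅, e₆, e₇, e₈}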